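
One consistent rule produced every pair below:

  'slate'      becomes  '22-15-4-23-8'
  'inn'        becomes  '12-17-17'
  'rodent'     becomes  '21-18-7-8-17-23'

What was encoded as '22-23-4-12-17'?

s is letter #19 and maps to 22: an offset of 3. Letters become their 1-based position plus 3 (so a→4, b→5, …).
Undoing it on 22-23-4-12-17: 22→(22−3)÷1=19=s, 23→(23−3)÷1=20=t, 4→(4−3)÷1=1=a, 12→(12−3)÷1=9=i, 17→(17−3)÷1=14=n.

stain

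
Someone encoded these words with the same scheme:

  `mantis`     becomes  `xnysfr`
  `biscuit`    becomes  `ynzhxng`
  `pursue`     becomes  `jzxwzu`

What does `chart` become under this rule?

ywfmh

The word is reversed, then every letter is shifted forward by 5.
On chart: reverse → trahc; then shift: t+5=y, r+5=w, a+5=f, h+5=m, c+5=h.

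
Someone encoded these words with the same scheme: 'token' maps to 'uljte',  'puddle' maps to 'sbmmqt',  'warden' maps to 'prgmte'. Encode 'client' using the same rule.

Each letter's alphabet position (a=0..z=25) is mapped through 7·x+17 mod 26 — an affine cipher.
Applying it to client: c(2)→7·2+17≡5=f; l(11)→7·11+17≡16=q; i(8)→7·8+17≡21=v; e(4)→7·4+17≡19=t; n(13)→7·13+17≡4=e; t(19)→7·19+17≡20=u (all mod 26).

fqvteu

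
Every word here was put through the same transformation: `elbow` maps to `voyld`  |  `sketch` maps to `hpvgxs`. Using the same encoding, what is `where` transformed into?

dsviv

Letters are reflected about the middle of the alphabet (position → 25−position): Atbash.
On where: w↔d, h↔s, e↔v, r↔i, e↔v.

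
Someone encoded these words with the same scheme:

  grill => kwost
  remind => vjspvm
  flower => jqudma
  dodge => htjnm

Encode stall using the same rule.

wygst

In grill: g→k is +4, r→w is +5, i→o is +6, l→s is +7 — the shift increases by 1 each position. The shift increases by 1 at each position, starting from +4: 4, 5, 6, ….
Applying it to stall: s+4=w, t+5=y, a+6=g, l+7=s, l+8=t.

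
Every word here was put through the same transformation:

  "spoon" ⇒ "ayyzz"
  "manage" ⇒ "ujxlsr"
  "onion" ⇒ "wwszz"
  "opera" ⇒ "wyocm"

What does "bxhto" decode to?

In spoon: s→a is +8, p→y is +9, o→y is +10, o→z is +11 — the shift increases by 1 each position. Letter i (0-indexed) is shifted by i+8, so successive shifts are 8, 9, 10, ….
Reversing it on bxhto: b−8=t, x−9=o, h−10=x, t−11=i, o−12=c.

toxic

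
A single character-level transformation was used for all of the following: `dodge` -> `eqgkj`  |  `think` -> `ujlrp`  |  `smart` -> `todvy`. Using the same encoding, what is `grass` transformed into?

In dodge: d→e is +1, o→q is +2, d→g is +3, g→k is +4 — the shift increases by 1 each position. Letter i (0-indexed) is shifted by i+1, so successive shifts are 1, 2, 3, ….
On grass: g+1=h, r+2=t, a+3=d, s+4=w, s+5=x.

htdwx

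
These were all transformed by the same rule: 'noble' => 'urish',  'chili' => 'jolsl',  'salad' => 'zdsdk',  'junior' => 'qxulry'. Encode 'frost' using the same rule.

The shift depends on letter class: consonant n→u is +7, but vowel o→r is +3. The rule splits by letter class: vowels +3, consonants +7.
On frost: f(cons)+7=m, r(cons)+7=y, o(vowel)+3=r, s(cons)+7=z, t(cons)+7=a.

myrza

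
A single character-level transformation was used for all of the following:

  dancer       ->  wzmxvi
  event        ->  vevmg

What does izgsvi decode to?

rather

Each pair mirrors across the alphabet (d↔w, a↔z, n↔m): positions sum to 25. Letters are reflected about the middle of the alphabet (position → 25−position): Atbash.
Decoding izgsvi: i↔r, z↔a, g↔t, s↔h, v↔e, i↔r.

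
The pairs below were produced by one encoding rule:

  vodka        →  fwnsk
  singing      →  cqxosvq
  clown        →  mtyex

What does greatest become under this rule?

A repeating key of period 2 is used — shifts +10, +8 over and over.
For greatest: g+10=q, r+8=z, e+10=o, a+8=i, t+10=d, e+8=m, s+10=c, t+8=b.

qzoidmcb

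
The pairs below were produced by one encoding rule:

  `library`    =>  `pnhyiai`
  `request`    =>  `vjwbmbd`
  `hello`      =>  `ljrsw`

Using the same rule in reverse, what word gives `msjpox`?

In library: l→p is +4, i→n is +5, b→h is +6, r→y is +7 — the shift increases by 1 each position. Each letter shifts forward by (position + 4), i.e. 4, 5, 6, … — the shift grows by one for each successive letter.
Decoding msjpox: m−4=i, s−5=n, j−6=d, p−7=i, o−8=g, x−9=o.

indigo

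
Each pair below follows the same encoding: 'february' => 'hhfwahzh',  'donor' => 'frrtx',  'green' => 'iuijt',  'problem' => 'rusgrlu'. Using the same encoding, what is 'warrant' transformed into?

ydvwgub

In february: f→h is +2, e→h is +3, b→f is +4, r→w is +5 — the shift increases by 1 each position. Each letter shifts forward by (position + 2), i.e. 2, 3, 4, … — the shift grows by one for each successive letter.
For warrant: w+2=y, a+3=d, r+4=v, r+5=w, a+6=g, n+7=u, t+8=b.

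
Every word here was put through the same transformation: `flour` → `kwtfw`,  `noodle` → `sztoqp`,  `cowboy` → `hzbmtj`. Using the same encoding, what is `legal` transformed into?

It's a Vigenère-style cipher with numeric key [5,11]: position i shifts by key[i mod 2].
For legal: l+5=q, e+11=p, g+5=l, a+11=l, l+5=q.

qpllq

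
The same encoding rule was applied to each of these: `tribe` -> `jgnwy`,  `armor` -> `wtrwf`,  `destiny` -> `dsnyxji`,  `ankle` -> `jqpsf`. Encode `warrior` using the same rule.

The output letters match the input read backwards, each shifted +5: tribe reversed is ebirt. Two steps: reverse the string, then apply a Caesar shift of +5.
For warrior: reverse → roirraw; then shift: r+5=w, o+5=t, i+5=n, r+5=w, r+5=w, a+5=f, w+5=b.

wtnwwfb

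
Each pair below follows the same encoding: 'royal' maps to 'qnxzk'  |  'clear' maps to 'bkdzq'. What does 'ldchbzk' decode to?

Compare letters: r→q is +25, o→n is +25, y→x is +25 — a constant shift. This is a Caesar cipher with shift 25.
Undoing it on ldchbzk: l−25=m, d−25=e, c−25=d, h−25=i, b−25=c, z−25=a, k−25=l.

medical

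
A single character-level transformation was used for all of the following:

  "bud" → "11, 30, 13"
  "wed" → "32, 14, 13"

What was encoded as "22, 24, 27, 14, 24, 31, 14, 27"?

moreover

b is letter #2 and maps to 11: an offset of 9. Letters become their 1-based position plus 9 (so a→10, b→11, …).
Reversing it on 22, 24, 27, 14, 24, 31, 14, 27: 22→(22−9)÷1=13=m, 24→(24−9)÷1=15=o, 27→(27−9)÷1=18=r, 14→(14−9)÷1=5=e, 24→(24−9)÷1=15=o, 31→(31−9)÷1=22=v, 14→(14−9)÷1=5=e, 27→(27−9)÷1=18=r.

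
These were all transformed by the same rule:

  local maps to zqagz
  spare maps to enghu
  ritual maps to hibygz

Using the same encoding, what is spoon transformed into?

enqqt

This is an affine cipher: with a=0,…,z=25, each position x becomes (23x+6) mod 26.
Applying it to spoon: s(18)→23·18+6≡4=e; p(15)→23·15+6≡13=n; o(14)→23·14+6≡16=q; o(14)→23·14+6≡16=q; n(13)→23·13+6≡19=t (all mod 26).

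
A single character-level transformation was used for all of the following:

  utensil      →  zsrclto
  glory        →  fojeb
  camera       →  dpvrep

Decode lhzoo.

skull

u(20)→z(25) and t(19)→s(18) fit y≡7x+15 (mod 26); the inverse of 7 mod 26 is 15. Each letter's alphabet position (a=0..z=25) is mapped through 7·x+15 mod 26 — an affine cipher.
Decoding lhzoo: l(11)→15·(11−15)≡18=s; h(7)→15·(7−15)≡10=k; z(25)→15·(25−15)≡20=u; o(14)→15·(14−15)≡11=l; o(14)→15·(14−15)≡11=l (all mod 26).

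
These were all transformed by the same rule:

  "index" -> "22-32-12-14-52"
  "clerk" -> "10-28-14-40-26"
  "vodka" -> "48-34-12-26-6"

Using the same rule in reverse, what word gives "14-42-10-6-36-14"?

i(#9)→22 and n(#14)→32: differences scale by 2, so n = 2·pos + 4. Each letter becomes 2×(its alphabet position, a=1..z=26) + 4.
Reversing it on 14-42-10-6-36-14: 14→(14−4)÷2=5=e, 42→(42−4)÷2=19=s, 10→(10−4)÷2=3=c, 6→(6−4)÷2=1=a, 36→(36−4)÷2=16=p, 14→(14−4)÷2=5=e.

escape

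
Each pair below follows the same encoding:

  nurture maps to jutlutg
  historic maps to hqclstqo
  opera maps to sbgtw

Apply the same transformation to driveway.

n(13)→j(9) and u(20)→u(20) fit y≡9x+22 (mod 26); the inverse of 9 mod 26 is 3. Treating letters as 0–25, the rule is x ↦ 9x + 22 (mod 26).
Applying it to driveway: d(3)→9·3+22≡23=x; r(17)→9·17+22≡19=t; i(8)→9·8+22≡16=q; v(21)→9·21+22≡3=d; e(4)→9·4+22≡6=g; w(22)→9·22+22≡12=m; a(0)→9·0+22≡22=w; y(24)→9·24+22≡4=e (all mod 26).

xtqdgmwe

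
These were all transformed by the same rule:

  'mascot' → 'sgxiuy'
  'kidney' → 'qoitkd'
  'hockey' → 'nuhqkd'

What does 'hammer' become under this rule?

It's a Vigenère-style cipher with numeric key [6,6,5]: position i shifts by key[i mod 3].
On hammer: h+6=n, a+6=g, m+5=r, m+6=s, e+6=k, r+5=w.

ngrskw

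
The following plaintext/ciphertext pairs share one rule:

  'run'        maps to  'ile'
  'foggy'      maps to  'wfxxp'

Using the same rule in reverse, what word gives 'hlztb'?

quick

Compare letters: r→i is +17, u→l is +17, n→e is +17 — a constant shift. It's a constant shift of +17 (ROT17).
Undoing it on hlztb: h−17=q, l−17=u, z−17=i, t−17=c, b−17=k.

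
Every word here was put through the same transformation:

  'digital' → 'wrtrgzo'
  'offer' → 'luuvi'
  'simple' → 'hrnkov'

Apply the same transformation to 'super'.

hfkvi

This is the alphabet-reversal cipher (Atbash): a becomes z, b becomes y, etc.
On super: s↔h, u↔f, p↔k, e↔v, r↔i.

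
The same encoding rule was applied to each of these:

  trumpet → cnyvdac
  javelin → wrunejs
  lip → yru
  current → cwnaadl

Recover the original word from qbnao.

fresh

The output letters match the input read backwards, each shifted +9: trumpet reversed is tepmurt. Read the word backwards and shift each letter +9.
Decoding qbnao: shift back: q−9=h, b−9=s, n−9=e, a−9=r, o−9=f → hserf; then reverse → fresh.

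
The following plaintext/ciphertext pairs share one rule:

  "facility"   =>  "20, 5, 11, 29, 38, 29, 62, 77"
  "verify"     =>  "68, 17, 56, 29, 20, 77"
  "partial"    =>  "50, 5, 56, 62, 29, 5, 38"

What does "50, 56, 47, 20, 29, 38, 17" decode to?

f(#6)→20 and a(#1)→5: differences scale by 3, so n = 3·pos + 2. Each letter becomes 3×(its alphabet position, a=1..z=26) + 2.
Decoding 50, 56, 47, 20, 29, 38, 17: 50→(50−2)÷3=16=p, 56→(56−2)÷3=18=r, 47→(47−2)÷3=15=o, 20→(20−2)÷3=6=f, 29→(29−2)÷3=9=i, 38→(38−2)÷3=12=l, 17→(17−2)÷3=5=e.

profile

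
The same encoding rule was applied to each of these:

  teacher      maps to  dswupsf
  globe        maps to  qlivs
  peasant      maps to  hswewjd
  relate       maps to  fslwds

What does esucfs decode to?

secure

t(19)→d(3) and e(4)→s(18) fit y≡25x+22 (mod 26); the inverse of 25 mod 26 is 25. Each letter's alphabet position (a=0..z=25) is mapped through 25·x+22 mod 26 — an affine cipher.
Reversing it on esucfs: e(4)→25·(4−22)≡18=s; s(18)→25·(18−22)≡4=e; u(20)→25·(20−22)≡2=c; c(2)→25·(2−22)≡20=u; f(5)→25·(5−22)≡17=r; s(18)→25·(18−22)≡4=e (all mod 26).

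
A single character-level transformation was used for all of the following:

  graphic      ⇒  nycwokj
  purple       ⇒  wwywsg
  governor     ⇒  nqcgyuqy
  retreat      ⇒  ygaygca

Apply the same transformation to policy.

The shift depends on letter class: consonant g→n is +7, but vowel a→c is +2. The rule splits by letter class: vowels +2, consonants +7.
On policy: p(cons)+7=w, o(vowel)+2=q, l(cons)+7=s, i(vowel)+2=k, c(cons)+7=j, y(cons)+7=f.

wqskjf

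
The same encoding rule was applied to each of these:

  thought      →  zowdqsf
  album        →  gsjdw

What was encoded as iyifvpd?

crawler

In thought: t→z is +6, h→o is +7, o→w is +8, u→d is +9 — the shift increases by 1 each position. The shift increases by 1 at each position, starting from +6: 6, 7, 8, ….
Reversing it on iyifvpd: i−6=c, y−7=r, i−8=a, f−9=w, v−10=l, p−11=e, d−12=r.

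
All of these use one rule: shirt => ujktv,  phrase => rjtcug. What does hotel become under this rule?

jqvgn

Every letter moves 2 places later in the alphabet, wrapping around z→a.
For hotel: h+2=j, o+2=q, t+2=v, e+2=g, l+2=n.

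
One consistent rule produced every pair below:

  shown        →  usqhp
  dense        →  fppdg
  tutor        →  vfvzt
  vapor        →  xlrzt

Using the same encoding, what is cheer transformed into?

Shifts by position in shown: pos 0: s→u (+2), pos 1: h→s (+11), pos 2: o→q (+2), pos 3: w→h (+11) — repeating every 2. The shifts repeat in a cycle of length 2: positions 0,1,… shift by +2, +11, then the pattern repeats.
For cheer: c+2=e, h+11=s, e+2=g, e+11=p, r+2=t.

esgpt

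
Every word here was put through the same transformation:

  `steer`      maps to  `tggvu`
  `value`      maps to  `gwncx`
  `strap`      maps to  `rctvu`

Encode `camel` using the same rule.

ngoce

The word is reversed, then every letter is shifted forward by 2.
Applying it to camel: reverse → lemac; then shift: l+2=n, e+2=g, m+2=o, a+2=c, c+2=e.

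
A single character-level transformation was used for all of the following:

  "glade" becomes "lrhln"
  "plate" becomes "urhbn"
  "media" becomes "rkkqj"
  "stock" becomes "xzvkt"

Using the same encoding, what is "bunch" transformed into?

In glade: g→l is +5, l→r is +6, a→h is +7, d→l is +8 — the shift increases by 1 each position. The shift increases by 1 at each position, starting from +5: 5, 6, 7, ….
On bunch: b+5=g, u+6=a, n+7=u, c+8=k, h+9=q.

gaukq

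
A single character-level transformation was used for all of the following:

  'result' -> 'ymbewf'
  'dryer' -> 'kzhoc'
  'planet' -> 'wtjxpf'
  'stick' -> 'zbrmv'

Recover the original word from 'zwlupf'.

In result: r→y is +7, e→m is +8, s→b is +9, u→e is +10 — the shift increases by 1 each position. Letter i (0-indexed) is shifted by i+7, so successive shifts are 7, 8, 9, ….
Undoing it on zwlupf: z−7=s, w−8=o, l−9=c, u−10=k, p−11=e, f−12=t.

socket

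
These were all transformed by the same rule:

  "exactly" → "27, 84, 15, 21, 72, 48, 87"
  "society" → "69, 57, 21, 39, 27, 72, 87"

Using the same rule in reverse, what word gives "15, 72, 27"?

ate

e(#5)→27 and x(#24)→84: differences scale by 3, so n = 3·pos + 12. Each letter becomes 3×(its alphabet position, a=1..z=26) + 12.
Decoding 15, 72, 27: 15→(15−12)÷3=1=a, 72→(72−12)÷3=20=t, 27→(27−12)÷3=5=e.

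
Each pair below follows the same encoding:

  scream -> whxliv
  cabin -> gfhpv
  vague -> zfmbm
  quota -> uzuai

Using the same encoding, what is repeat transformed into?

In scream: s→w is +4, c→h is +5, r→x is +6, e→l is +7 — the shift increases by 1 each position. Letter i (0-indexed) is shifted by i+4, so successive shifts are 4, 5, 6, ….
Applying it to repeat: r+4=v, e+5=j, p+6=v, e+7=l, a+8=i, t+9=c.

vjvlic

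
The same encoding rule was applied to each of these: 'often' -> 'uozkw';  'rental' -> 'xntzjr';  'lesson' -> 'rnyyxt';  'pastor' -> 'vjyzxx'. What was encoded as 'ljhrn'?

fable

Shifts by position in often: pos 0: o→u (+6), pos 1: f→o (+9), pos 2: t→z (+6), pos 3: e→k (+6), pos 4: n→w (+9) — repeating every 3. A repeating key of period 3 is used — shifts +6, +9, +6 over and over.
Reversing it on ljhrn: l−6=f, j−9=a, h−6=b, r−6=l, n−9=e.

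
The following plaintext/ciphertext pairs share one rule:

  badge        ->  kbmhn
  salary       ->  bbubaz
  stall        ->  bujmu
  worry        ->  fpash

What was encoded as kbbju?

basil

Shifts by position in badge: pos 0: b→k (+9), pos 1: a→b (+1), pos 2: d→m (+9), pos 3: g→h (+1) — repeating every 2. A repeating key of period 2 is used — shifts +9, +1 over and over.
Undoing it on kbbju: k−9=b, b−1=a, b−9=s, j−1=i, u−9=l.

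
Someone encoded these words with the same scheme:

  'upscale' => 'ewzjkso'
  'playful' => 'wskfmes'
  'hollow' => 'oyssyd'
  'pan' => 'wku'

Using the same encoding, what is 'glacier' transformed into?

nskjsoy

The rule splits by letter class: vowels +10, consonants +7.
For glacier: g(cons)+7=n, l(cons)+7=s, a(vowel)+10=k, c(cons)+7=j, i(vowel)+10=s, e(vowel)+10=o, r(cons)+7=y.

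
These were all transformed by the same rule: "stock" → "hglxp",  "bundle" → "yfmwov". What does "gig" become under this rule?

trt

Each letter is replaced by its mirror in the alphabet: a↔z, b↔y, c↔x, and so on (the Atbash cipher).
On gig: g↔t, i↔r, g↔t.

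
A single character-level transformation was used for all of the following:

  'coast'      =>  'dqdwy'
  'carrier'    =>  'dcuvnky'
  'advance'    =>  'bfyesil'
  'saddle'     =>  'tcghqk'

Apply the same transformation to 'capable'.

dcsegrl

Each letter shifts forward by (position + 1), i.e. 1, 2, 3, … — the shift grows by one for each successive letter.
Applying it to capable: c+1=d, a+2=c, p+3=s, a+4=e, b+5=g, l+6=r, e+7=l.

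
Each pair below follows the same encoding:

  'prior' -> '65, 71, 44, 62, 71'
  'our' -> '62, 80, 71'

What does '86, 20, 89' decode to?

wax

p(#16)→65 and r(#18)→71: differences scale by 3, so n = 3·pos + 17. With a=1..z=26, the number is 3·pos + 17.
Reversing it on 86, 20, 89: 86→(86−17)÷3=23=w, 20→(20−17)÷3=1=a, 89→(89−17)÷3=24=x.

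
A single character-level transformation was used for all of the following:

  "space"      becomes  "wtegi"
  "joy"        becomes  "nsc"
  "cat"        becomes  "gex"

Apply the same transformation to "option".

stxmsr

Compare letters: s→w is +4, p→t is +4, a→e is +4 — a constant shift. This is a Caesar cipher with shift 4.
On option: o+4=s, p+4=t, t+4=x, i+4=m, o+4=s, n+4=r.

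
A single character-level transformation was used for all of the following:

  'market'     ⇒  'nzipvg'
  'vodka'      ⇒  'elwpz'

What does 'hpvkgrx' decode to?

Each pair mirrors across the alphabet (m↔n, a↔z, r↔i): positions sum to 25. Each letter is replaced by its mirror in the alphabet: a↔z, b↔y, c↔x, and so on (the Atbash cipher).
Undoing it on hpvkgrx: h↔s, p↔k, v↔e, k↔p, g↔t, r↔i, x↔c.

skeptic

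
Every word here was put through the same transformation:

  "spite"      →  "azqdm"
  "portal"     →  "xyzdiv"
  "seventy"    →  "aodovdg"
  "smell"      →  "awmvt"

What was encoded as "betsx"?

Shifts by position in spite: pos 0: s→a (+8), pos 1: p→z (+10), pos 2: i→q (+8), pos 3: t→d (+10) — repeating every 2. It's a Vigenère-style cipher with numeric key [8,10]: position i shifts by key[i mod 2].
Decoding betsx: b−8=t, e−10=u, t−8=l, s−10=i, x−8=p.

tulip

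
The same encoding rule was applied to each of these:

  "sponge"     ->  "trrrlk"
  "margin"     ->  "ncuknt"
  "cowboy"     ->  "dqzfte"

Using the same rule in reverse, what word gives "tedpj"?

In sponge: s→t is +1, p→r is +2, o→r is +3, n→r is +4 — the shift increases by 1 each position. Letter i (0-indexed) is shifted by i+1, so successive shifts are 1, 2, 3, ….
Undoing it on tedpj: t−1=s, e−2=c, d−3=a, p−4=l, j−5=e.

scale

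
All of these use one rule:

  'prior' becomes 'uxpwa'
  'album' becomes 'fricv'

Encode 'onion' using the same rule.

ttpww

Each letter shifts forward by (position + 5), i.e. 5, 6, 7, … — the shift grows by one for each successive letter.
On onion: o+5=t, n+6=t, i+7=p, o+8=w, n+9=w.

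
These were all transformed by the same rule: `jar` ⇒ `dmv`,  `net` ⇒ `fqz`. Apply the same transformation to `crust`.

fegdo

The output letters match the input read backwards, each shifted +12: jar reversed is raj. The word is reversed, then every letter is shifted forward by 12.
On crust: reverse → tsurc; then shift: t+12=f, s+12=e, u+12=g, r+12=d, c+12=o.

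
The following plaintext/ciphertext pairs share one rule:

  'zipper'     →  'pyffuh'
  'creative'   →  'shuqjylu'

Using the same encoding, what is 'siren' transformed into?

iyhud

Compare letters: z→p is +16, i→y is +16, p→f is +16 — a constant shift. This is a Caesar cipher with shift 16.
Applying it to siren: s+16=i, i+16=y, r+16=h, e+16=u, n+16=d.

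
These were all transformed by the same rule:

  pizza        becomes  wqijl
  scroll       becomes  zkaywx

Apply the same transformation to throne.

apayyq

Each letter shifts forward by (position + 7), i.e. 7, 8, 9, … — the shift grows by one for each successive letter.
Applying it to throne: t+7=a, h+8=p, r+9=a, o+10=y, n+11=y, e+12=q.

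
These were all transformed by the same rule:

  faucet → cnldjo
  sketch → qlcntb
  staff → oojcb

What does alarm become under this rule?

Two steps: reverse the string, then apply a Caesar shift of +9.
For alarm: reverse → mrala; then shift: m+9=v, r+9=a, a+9=j, l+9=u, a+9=j.

vajuj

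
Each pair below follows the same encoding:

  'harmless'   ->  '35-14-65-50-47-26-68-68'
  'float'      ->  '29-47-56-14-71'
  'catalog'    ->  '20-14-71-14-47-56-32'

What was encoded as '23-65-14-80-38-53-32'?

drawing

h(#8)→35 and a(#1)→14: differences scale by 3, so n = 3·pos + 11. Each letter becomes 3×(its alphabet position, a=1..z=26) + 11.
Decoding 23-65-14-80-38-53-32: 23→(23−11)÷3=4=d, 65→(65−11)÷3=18=r, 14→(14−11)÷3=1=a, 80→(80−11)÷3=23=w, 38→(38−11)÷3=9=i, 53→(53−11)÷3=14=n, 32→(32−11)÷3=7=g.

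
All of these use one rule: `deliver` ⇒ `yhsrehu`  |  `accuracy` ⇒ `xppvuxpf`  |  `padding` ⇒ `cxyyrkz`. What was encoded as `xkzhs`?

angel

This is an affine cipher: with a=0,…,z=25, each position x becomes (9x+23) mod 26.
Undoing it on xkzhs: x(23)→3·(23−23)≡0=a; k(10)→3·(10−23)≡13=n; z(25)→3·(25−23)≡6=g; h(7)→3·(7−23)≡4=e; s(18)→3·(18−23)≡11=l (all mod 26).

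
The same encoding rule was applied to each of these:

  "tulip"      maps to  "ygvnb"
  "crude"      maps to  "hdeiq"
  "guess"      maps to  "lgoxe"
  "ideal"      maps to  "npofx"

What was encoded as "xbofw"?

Shifts by position in tulip: pos 0: t→y (+5), pos 1: u→g (+12), pos 2: l→v (+10), pos 3: i→n (+5), pos 4: p→b (+12) — repeating every 3. A repeating key of period 3 is used — shifts +5, +12, +10 over and over.
Decoding xbofw: x−5=s, b−12=p, o−10=e, f−5=a, w−12=k.

speak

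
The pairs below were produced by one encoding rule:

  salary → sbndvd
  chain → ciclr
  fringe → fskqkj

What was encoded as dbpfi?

dance

Each letter shifts forward by its position index (0, 1, 2, …) — the shift grows by one for each successive letter.
Reversing it on dbpfi: d−0=d, b−1=a, p−2=n, f−3=c, i−4=e.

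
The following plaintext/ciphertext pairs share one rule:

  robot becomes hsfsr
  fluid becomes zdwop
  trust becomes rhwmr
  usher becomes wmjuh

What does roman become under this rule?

hsian

This is an affine cipher: with a=0,…,z=25, each position x becomes (5x+0) mod 26.
For roman: r(17)→5·17+0≡7=h; o(14)→5·14+0≡18=s; m(12)→5·12+0≡8=i; a(0)→5·0+0≡0=a; n(13)→5·13+0≡13=n (all mod 26).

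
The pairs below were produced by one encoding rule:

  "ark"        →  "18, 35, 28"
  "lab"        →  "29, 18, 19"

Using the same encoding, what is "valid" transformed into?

a is letter #1 and maps to 18: an offset of 17. The number is (letter's place in the alphabet, a=1) + 17.
Applying it to valid: v=22→39, a=1→18, l=12→29, i=9→26, d=4→21.

39, 18, 29, 26, 21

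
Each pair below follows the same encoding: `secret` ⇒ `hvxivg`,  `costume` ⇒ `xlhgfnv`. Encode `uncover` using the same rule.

Each pair mirrors across the alphabet (s↔h, e↔v, c↔x): positions sum to 25. Each letter is replaced by its mirror in the alphabet: a↔z, b↔y, c↔x, and so on (the Atbash cipher).
Applying it to uncover: u↔f, n↔m, c↔x, o↔l, v↔e, e↔v, r↔i.

fmxlevi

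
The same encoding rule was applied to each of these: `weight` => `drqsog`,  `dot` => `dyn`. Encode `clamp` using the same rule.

zwkvm

The output letters match the input read backwards, each shifted +10: weight reversed is thgiew. Read the word backwards and shift each letter +10.
On clamp: reverse → pmalc; then shift: p+10=z, m+10=w, a+10=k, l+10=v, c+10=m.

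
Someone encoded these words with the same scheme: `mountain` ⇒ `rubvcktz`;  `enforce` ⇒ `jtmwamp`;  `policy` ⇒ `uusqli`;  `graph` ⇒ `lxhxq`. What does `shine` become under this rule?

xnpvn

In mountain: m→r is +5, o→u is +6, u→b is +7, n→v is +8 — the shift increases by 1 each position. Each letter shifts forward by (position + 5), i.e. 5, 6, 7, … — the shift grows by one for each successive letter.
On shine: s+5=x, h+6=n, i+7=p, n+8=v, e+9=n.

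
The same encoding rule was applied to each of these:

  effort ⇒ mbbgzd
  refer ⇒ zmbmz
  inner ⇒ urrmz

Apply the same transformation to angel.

e(4)→m(12) and f(5)→b(1) fit y≡15x+4 (mod 26); the inverse of 15 mod 26 is 7. This is an affine cipher: with a=0,…,z=25, each position x becomes (15x+4) mod 26.
For angel: a(0)→15·0+4≡4=e; n(13)→15·13+4≡17=r; g(6)→15·6+4≡16=q; e(4)→15·4+4≡12=m; l(11)→15·11+4≡13=n (all mod 26).

erqmn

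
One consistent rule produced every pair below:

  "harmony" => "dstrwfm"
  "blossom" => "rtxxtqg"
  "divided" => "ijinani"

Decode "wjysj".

The output letters match the input read backwards, each shifted +5: harmony reversed is ynomrah. Read the word backwards and shift each letter +5.
Reversing it on wjysj: shift back: w−5=r, j−5=e, y−5=t, s−5=n, j−5=e → retne; then reverse → enter.

enter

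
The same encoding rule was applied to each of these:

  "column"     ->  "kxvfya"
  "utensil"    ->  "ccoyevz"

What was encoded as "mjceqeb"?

In column: c→k is +8, o→x is +9, l→v is +10, u→f is +11 — the shift increases by 1 each position. Letter i (0-indexed) is shifted by i+8, so successive shifts are 8, 9, 10, ….
Undoing it on mjceqeb: m−8=e, j−9=a, c−10=s, e−11=t, q−12=e, e−13=r, b−14=n.

eastern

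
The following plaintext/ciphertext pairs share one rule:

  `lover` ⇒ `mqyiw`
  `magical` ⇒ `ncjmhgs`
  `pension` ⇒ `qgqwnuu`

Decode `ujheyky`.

theater

In lover: l→m is +1, o→q is +2, v→y is +3, e→i is +4 — the shift increases by 1 each position. The shift increases by 1 at each position, starting from +1: 1, 2, 3, ….
Undoing it on ujheyky: u−1=t, j−2=h, h−3=e, e−4=a, y−5=t, k−6=e, y−7=r.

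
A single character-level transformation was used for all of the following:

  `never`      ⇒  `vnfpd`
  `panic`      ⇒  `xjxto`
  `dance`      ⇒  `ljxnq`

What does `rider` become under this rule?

zrnpd

In never: n→v is +8, e→n is +9, v→f is +10, e→p is +11 — the shift increases by 1 each position. Each letter shifts forward by (position + 8), i.e. 8, 9, 10, … — the shift grows by one for each successive letter.
Applying it to rider: r+8=z, i+9=r, d+10=n, e+11=p, r+12=d.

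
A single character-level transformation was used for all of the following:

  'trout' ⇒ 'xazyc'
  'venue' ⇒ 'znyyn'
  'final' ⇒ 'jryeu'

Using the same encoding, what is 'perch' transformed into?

Shifts by position in trout: pos 0: t→x (+4), pos 1: r→a (+9), pos 2: o→z (+11), pos 3: u→y (+4), pos 4: t→c (+9) — repeating every 3. The shifts repeat in a cycle of length 3: positions 0,1,… shift by +4, +9, +11, then the pattern repeats.
On perch: p+4=t, e+9=n, r+11=c, c+4=g, h+9=q.

tncgq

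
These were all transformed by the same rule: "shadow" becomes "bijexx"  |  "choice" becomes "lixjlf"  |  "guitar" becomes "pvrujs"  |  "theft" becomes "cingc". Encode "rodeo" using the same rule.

apmfx

Shifts by position in shadow: pos 0: s→b (+9), pos 1: h→i (+1), pos 2: a→j (+9), pos 3: d→e (+1) — repeating every 2. The shifts repeat in a cycle of length 2: positions 0,1,… shift by +9, +1, then the pattern repeats.
On rodeo: r+9=a, o+1=p, d+9=m, e+1=f, o+9=x.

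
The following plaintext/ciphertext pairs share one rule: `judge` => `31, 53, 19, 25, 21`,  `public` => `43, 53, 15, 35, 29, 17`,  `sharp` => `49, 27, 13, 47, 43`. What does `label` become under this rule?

35, 13, 15, 21, 35

j(#10)→31 and u(#21)→53: differences scale by 2, so n = 2·pos + 11. With a=1..z=26, the number is 2·pos + 11.
Applying it to label: l=12→35, a=1→13, b=2→15, e=5→21, l=12→35.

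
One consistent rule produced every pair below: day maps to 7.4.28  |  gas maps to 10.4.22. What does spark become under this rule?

22.19.4.21.14

d is letter #4 and maps to 7: an offset of 3. Each letter is replaced by its alphabet position (a=1..z=26) + 3.
Applying it to spark: s=19→22, p=16→19, a=1→4, r=18→21, k=11→14.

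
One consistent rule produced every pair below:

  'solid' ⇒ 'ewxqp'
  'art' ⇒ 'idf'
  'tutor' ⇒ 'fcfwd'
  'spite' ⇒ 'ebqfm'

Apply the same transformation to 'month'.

ywzft

The shift depends on letter class: consonant s→e is +12, but vowel o→w is +8. Two shifts are in play — +8 for a/e/i/o/u, +12 for every other letter.
On month: m(cons)+12=y, o(vowel)+8=w, n(cons)+12=z, t(cons)+12=f, h(cons)+12=t.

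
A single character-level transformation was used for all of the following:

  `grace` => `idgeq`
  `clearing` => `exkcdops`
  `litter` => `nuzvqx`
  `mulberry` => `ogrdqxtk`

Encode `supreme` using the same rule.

ugvtqsg

Shifts by position in grace: pos 0: g→i (+2), pos 1: r→d (+12), pos 2: a→g (+6), pos 3: c→e (+2), pos 4: e→q (+12) — repeating every 3. It's a Vigenère-style cipher with numeric key [2,12,6]: position i shifts by key[i mod 3].
For supreme: s+2=u, u+12=g, p+6=v, r+2=t, e+12=q, m+6=s, e+2=g.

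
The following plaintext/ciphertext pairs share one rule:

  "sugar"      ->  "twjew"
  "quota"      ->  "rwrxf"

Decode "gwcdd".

fuzzy

Each letter shifts forward by (position + 1), i.e. 1, 2, 3, … — the shift grows by one for each successive letter.
Reversing it on gwcdd: g−1=f, w−2=u, c−3=z, d−4=z, d−5=y.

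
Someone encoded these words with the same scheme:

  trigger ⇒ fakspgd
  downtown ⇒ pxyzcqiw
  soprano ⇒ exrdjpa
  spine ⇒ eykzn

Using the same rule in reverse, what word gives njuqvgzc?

basement

Shifts by position in trigger: pos 0: t→f (+12), pos 1: r→a (+9), pos 2: i→k (+2), pos 3: g→s (+12), pos 4: g→p (+9), pos 5: e→g (+2) — repeating every 3. It's a Vigenère-style cipher with numeric key [12,9,2]: position i shifts by key[i mod 3].
Undoing it on njuqvgzc: n−12=b, j−9=a, u−2=s, q−12=e, v−9=m, g−2=e, z−12=n, c−9=t.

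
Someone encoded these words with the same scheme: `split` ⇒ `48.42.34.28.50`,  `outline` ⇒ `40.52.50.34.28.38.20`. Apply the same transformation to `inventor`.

28.38.54.20.38.50.40.46

s(#19)→48 and p(#16)→42: differences scale by 2, so n = 2·pos + 10. The formula is n = 2×(alphabet index, a=1) + 10.
Applying it to inventor: i=9→28, n=14→38, v=22→54, e=5→20, n=14→38, t=20→50, o=15→40, r=18→46.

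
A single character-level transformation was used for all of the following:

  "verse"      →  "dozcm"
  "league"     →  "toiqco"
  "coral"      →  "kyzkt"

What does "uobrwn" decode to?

method

Shifts by position in verse: pos 0: v→d (+8), pos 1: e→o (+10), pos 2: r→z (+8), pos 3: s→c (+10) — repeating every 2. A repeating key of period 2 is used — shifts +8, +10 over and over.
Reversing it on uobrwn: u−8=m, o−10=e, b−8=t, r−10=h, w−8=o, n−10=d.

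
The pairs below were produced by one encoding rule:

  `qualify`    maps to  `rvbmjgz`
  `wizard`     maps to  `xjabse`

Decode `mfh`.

leg

Compare letters: q→r is +1, u→v is +1, a→b is +1 — a constant shift. This is a Caesar cipher with shift 1.
Undoing it on mfh: m−1=l, f−1=e, h−1=g.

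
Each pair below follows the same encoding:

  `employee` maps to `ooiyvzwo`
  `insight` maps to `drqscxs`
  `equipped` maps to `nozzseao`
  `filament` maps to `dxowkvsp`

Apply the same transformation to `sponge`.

oqxyzc

The output letters match the input read backwards, each shifted +10: employee reversed is eeyolpme. Two steps: reverse the string, then apply a Caesar shift of +10.
For sponge: reverse → egnops; then shift: e+10=o, g+10=q, n+10=x, o+10=y, p+10=z, s+10=c.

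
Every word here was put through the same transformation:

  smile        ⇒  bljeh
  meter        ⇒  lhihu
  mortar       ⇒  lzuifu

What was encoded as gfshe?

Treating letters as 0–25, the rule is x ↦ 7x + 5 (mod 26).
Decoding gfshe: g(6)→15·(6−5)≡15=p; f(5)→15·(5−5)≡0=a; s(18)→15·(18−5)≡13=n; h(7)→15·(7−5)≡4=e; e(4)→15·(4−5)≡11=l (all mod 26).

panel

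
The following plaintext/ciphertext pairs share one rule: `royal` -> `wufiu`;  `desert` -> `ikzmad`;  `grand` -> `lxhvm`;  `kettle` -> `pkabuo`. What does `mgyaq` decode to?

harsh

Each letter shifts forward by (position + 5), i.e. 5, 6, 7, … — the shift grows by one for each successive letter.
Decoding mgyaq: m−5=h, g−6=a, y−7=r, a−8=s, q−9=h.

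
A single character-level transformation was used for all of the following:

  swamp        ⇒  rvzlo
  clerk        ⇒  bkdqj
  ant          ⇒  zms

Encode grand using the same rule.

Compare letters: s→r is +25, w→v is +25, a→z is +25 — a constant shift. Each letter is shifted forward by 25 in the alphabet (a Caesar shift of +25).
On grand: g+25=f, r+25=q, a+25=z, n+25=m, d+25=c.

fqzmc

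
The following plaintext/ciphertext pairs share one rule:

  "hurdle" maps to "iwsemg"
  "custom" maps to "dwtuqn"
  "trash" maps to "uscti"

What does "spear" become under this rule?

The shift depends on letter class: consonant h→i is +1, but vowel u→w is +2. Vowels shift forward by 2 and consonants shift forward by 1.
For spear: s(cons)+1=t, p(cons)+1=q, e(vowel)+2=g, a(vowel)+2=c, r(cons)+1=s.

tqgcs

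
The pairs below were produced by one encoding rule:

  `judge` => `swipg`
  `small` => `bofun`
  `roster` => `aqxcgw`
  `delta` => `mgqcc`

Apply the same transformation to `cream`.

ltjjo

Shifts by position in judge: pos 0: j→s (+9), pos 1: u→w (+2), pos 2: d→i (+5), pos 3: g→p (+9), pos 4: e→g (+2) — repeating every 3. A repeating key of period 3 is used — shifts +9, +2, +5 over and over.
Applying it to cream: c+9=l, r+2=t, e+5=j, a+9=j, m+2=o.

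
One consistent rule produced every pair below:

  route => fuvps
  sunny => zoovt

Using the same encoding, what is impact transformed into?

The word is reversed, then every letter is shifted forward by 1.
Applying it to impact: reverse → tcapmi; then shift: t+1=u, c+1=d, a+1=b, p+1=q, m+1=n, i+1=j.

udbqnj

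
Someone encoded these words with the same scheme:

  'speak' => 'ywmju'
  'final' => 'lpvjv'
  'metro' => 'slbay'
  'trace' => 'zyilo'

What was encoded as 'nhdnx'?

haven

Letter i (0-indexed) is shifted by i+6, so successive shifts are 6, 7, 8, ….
Undoing it on nhdnx: n−6=h, h−7=a, d−8=v, n−9=e, x−10=n.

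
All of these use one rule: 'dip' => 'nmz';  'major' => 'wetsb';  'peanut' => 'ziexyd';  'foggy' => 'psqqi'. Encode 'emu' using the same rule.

iwy

The rule splits by letter class: vowels +4, consonants +10.
On emu: e(vowel)+4=i, m(cons)+10=w, u(vowel)+4=y.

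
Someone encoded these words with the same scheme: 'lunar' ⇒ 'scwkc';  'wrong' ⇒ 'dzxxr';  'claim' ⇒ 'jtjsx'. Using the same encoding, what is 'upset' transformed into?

bxboe

Letter i (0-indexed) is shifted by i+7, so successive shifts are 7, 8, 9, ….
On upset: u+7=b, p+8=x, s+9=b, e+10=o, t+11=e.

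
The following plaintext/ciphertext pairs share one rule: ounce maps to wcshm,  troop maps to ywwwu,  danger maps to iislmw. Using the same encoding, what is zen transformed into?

The shift depends on letter class: consonant n→s is +5, but vowel o→w is +8. The rule splits by letter class: vowels +8, consonants +5.
For zen: z(cons)+5=e, e(vowel)+8=m, n(cons)+5=s.

ems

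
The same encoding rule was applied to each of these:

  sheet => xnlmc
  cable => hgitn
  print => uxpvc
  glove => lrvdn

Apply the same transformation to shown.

The shift increases by 1 at each position, starting from +5: 5, 6, 7, ….
Applying it to shown: s+5=x, h+6=n, o+7=v, w+8=e, n+9=w.

xnvew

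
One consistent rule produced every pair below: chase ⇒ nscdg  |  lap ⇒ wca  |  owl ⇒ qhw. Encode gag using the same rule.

rcr

The shift depends on letter class: consonant c→n is +11, but vowel a→c is +2. The rule splits by letter class: vowels +2, consonants +11.
On gag: g(cons)+11=r, a(vowel)+2=c, g(cons)+11=r.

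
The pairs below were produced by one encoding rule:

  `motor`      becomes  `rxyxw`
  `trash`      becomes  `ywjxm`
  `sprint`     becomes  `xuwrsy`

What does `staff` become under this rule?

The rule splits by letter class: vowels +9, consonants +5.
Applying it to staff: s(cons)+5=x, t(cons)+5=y, a(vowel)+9=j, f(cons)+5=k, f(cons)+5=k.

xyjkk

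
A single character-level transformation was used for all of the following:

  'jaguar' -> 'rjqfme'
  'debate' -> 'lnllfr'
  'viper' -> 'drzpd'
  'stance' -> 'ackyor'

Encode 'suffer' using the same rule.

In jaguar: j→r is +8, a→j is +9, g→q is +10, u→f is +11 — the shift increases by 1 each position. Each letter shifts forward by (position + 8), i.e. 8, 9, 10, … — the shift grows by one for each successive letter.
For suffer: s+8=a, u+9=d, f+10=p, f+11=q, e+12=q, r+13=e.

adpqqe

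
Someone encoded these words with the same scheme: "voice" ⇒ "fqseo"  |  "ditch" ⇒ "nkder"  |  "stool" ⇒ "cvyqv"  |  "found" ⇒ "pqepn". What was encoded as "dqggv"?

towel

Shifts by position in voice: pos 0: v→f (+10), pos 1: o→q (+2), pos 2: i→s (+10), pos 3: c→e (+2) — repeating every 2. It's a Vigenère-style cipher with numeric key [10,2]: position i shifts by key[i mod 2].
Decoding dqggv: d−10=t, q−2=o, g−10=w, g−2=e, v−10=l.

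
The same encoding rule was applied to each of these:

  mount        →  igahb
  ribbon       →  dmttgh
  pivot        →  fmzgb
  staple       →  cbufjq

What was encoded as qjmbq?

elite

Each letter's alphabet position (a=0..z=25) is mapped through 25·x+20 mod 26 — an affine cipher.
Undoing it on qjmbq: q(16)→25·(16−20)≡4=e; j(9)→25·(9−20)≡11=l; m(12)→25·(12−20)≡8=i; b(1)→25·(1−20)≡19=t; q(16)→25·(16−20)≡4=e (all mod 26).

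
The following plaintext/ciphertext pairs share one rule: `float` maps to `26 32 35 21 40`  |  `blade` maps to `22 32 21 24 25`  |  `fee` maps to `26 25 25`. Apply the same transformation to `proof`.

f is letter #6 and maps to 26: an offset of 20. The number is (letter's place in the alphabet, a=1) + 20.
Applying it to proof: p=16→36, r=18→38, o=15→35, o=15→35, f=6→26.

36 38 35 35 26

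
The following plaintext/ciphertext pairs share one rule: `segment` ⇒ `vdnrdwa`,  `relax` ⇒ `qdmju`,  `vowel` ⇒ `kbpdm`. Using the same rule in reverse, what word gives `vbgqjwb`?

s(18)→v(21) and e(4)→d(3) fit y≡5x+9 (mod 26); the inverse of 5 mod 26 is 21. Each letter's alphabet position (a=0..z=25) is mapped through 5·x+9 mod 26 — an affine cipher.
Undoing it on vbgqjwb: v(21)→21·(21−9)≡18=s; b(1)→21·(1−9)≡14=o; g(6)→21·(6−9)≡15=p; q(16)→21·(16−9)≡17=r; j(9)→21·(9−9)≡0=a; w(22)→21·(22−9)≡13=n; b(1)→21·(1−9)≡14=o (all mod 26).

soprano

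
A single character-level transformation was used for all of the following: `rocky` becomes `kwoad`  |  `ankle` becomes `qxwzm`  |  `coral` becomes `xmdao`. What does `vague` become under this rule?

qgsmh

The output letters match the input read backwards, each shifted +12: rocky reversed is ykcor. Read the word backwards and shift each letter +12.
Applying it to vague: reverse → eugav; then shift: e+12=q, u+12=g, g+12=s, a+12=m, v+12=h.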